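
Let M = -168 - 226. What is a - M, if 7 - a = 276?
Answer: 125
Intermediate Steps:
a = -269 (a = 7 - 1*276 = 7 - 276 = -269)
M = -394
a - M = -269 - 1*(-394) = -269 + 394 = 125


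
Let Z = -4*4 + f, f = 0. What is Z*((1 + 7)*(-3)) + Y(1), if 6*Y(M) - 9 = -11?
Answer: 1151/3 ≈ 383.67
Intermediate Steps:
Y(M) = -⅓ (Y(M) = 3/2 + (⅙)*(-11) = 3/2 - 11/6 = -⅓)
Z = -16 (Z = -4*4 + 0 = -16 + 0 = -16)
Z*((1 + 7)*(-3)) + Y(1) = -16*(1 + 7)*(-3) - ⅓ = -128*(-3) - ⅓ = -16*(-24) - ⅓ = 384 - ⅓ = 1151/3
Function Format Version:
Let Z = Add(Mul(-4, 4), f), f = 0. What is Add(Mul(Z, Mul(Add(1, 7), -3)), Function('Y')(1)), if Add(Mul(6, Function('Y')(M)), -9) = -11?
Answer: Rational(1151, 3) ≈ 383.67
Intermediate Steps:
Function('Y')(M) = Rational(-1, 3) (Function('Y')(M) = Add(Rational(3, 2), Mul(Rational(1, 6), -11)) = Add(Rational(3, 2), Rational(-11, 6)) = Rational(-1, 3))
Z = -16 (Z = Add(Mul(-4, 4), 0) = Add(-16, 0) = -16)
Add(Mul(Z, Mul(Add(1, 7), -3)), Function('Y')(1)) = Add(Mul(-16, Mul(Add(1, 7), -3)), Rational(-1, 3)) = Add(Mul(-16, Mul(8, -3)), Rational(-1, 3)) = Add(Mul(-16, -24), Rational(-1, 3)) = Add(384, Rational(-1, 3)) = Rational(1151, 3)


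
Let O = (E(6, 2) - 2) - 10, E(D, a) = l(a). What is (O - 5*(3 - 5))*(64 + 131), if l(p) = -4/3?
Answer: -650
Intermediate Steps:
l(p) = -4/3 (l(p) = -4*1/3 = -4/3)
E(D, a) = -4/3
O = -40/3 (O = (-4/3 - 2) - 10 = -10/3 - 10 = -40/3 ≈ -13.333)
(O - 5*(3 - 5))*(64 + 131) = (-40/3 - 5*(3 - 5))*(64 + 131) = (-40/3 - 5*(-2))*195 = (-40/3 + 10)*195 = -10/3*195 = -650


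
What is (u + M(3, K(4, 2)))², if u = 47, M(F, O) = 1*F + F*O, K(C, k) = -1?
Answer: 2209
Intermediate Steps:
M(F, O) = F + F*O
(u + M(3, K(4, 2)))² = (47 + 3*(1 - 1))² = (47 + 3*0)² = (47 + 0)² = 47² = 2209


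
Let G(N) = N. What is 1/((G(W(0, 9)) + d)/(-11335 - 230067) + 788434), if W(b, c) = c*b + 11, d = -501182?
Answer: 241402/190330045639 ≈ 1.2683e-6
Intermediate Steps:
W(b, c) = 11 + b*c (W(b, c) = b*c + 11 = 11 + b*c)
1/((G(W(0, 9)) + d)/(-11335 - 230067) + 788434) = 1/(((11 + 0*9) - 501182)/(-11335 - 230067) + 788434) = 1/(((11 + 0) - 501182)/(-241402) + 788434) = 1/((11 - 501182)*(-1/241402) + 788434) = 1/(-501171*(-1/241402) + 788434) = 1/(501171/241402 + 788434) = 1/(190330045639/241402) = 241402/190330045639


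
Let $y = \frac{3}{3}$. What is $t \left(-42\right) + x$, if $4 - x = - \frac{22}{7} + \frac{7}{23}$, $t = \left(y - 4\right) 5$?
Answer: $\frac{102531}{161} \approx 636.84$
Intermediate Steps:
$y = 1$ ($y = 3 \cdot \frac{1}{3} = 1$)
$t = -15$ ($t = \left(1 - 4\right) 5 = \left(-3\right) 5 = -15$)
$x = \frac{1101}{161}$ ($x = 4 - \left(- \frac{22}{7} + \frac{7}{23}\right) = 4 - - \frac{457}{161} = 4 + \frac{457}{161} = \frac{1101}{161} \approx 6.8385$)
$t \left(-42\right) + x = \left(-15\right) \left(-42\right) + \frac{1101}{161} = 630 + \frac{1101}{161} = \frac{102531}{161}$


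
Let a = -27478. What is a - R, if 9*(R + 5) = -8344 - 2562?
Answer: -236351/9 ≈ -26261.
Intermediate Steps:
R = -10951/9 (R = -5 + (-8344 - 2562)/9 = -5 + (1/9)*(-10906) = -5 - 10906/9 = -10951/9 ≈ -1216.8)
a - R = -27478 - 1*(-10951/9) = -27478 + 10951/9 = -236351/9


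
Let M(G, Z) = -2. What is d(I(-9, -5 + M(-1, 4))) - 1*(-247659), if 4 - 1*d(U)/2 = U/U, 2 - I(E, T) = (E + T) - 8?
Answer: 247665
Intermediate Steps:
I(E, T) = 10 - E - T (I(E, T) = 2 - ((E + T) - 8) = 2 - (-8 + E + T) = 2 + (8 - E - T) = 10 - E - T)
d(U) = 6 (d(U) = 8 - 2*U/U = 8 - 2*1 = 8 - 2 = 6)
d(I(-9, -5 + M(-1, 4))) - 1*(-247659) = 6 - 1*(-247659) = 6 + 247659 = 247665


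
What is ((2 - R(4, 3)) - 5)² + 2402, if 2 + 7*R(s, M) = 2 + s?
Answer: 118323/49 ≈ 2414.8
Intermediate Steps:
R(s, M) = s/7 (R(s, M) = -2/7 + (2 + s)/7 = -2/7 + (2/7 + s/7) = s/7)
((2 - R(4, 3)) - 5)² + 2402 = ((2 - 4/7) - 5)² + 2402 = (10/7 - 5)² + 2402 = (-25/7)² + 2402 = 625/49 + 2402 = 118323/49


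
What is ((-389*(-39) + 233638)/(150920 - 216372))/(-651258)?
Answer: 248809/42626138616 ≈ 5.8370e-6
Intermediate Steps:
((-389*(-39) + 233638)/(150920 - 216372))/(-651258) = ((15171 + 233638)/(-65452))*(-1/651258) = (248809*(-1/65452))*(-1/651258) = -248809/65452*(-1/651258) = 248809/42626138616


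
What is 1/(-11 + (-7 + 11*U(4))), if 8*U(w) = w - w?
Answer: -1/18 ≈ -0.055556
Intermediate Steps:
U(w) = 0 (U(w) = (w - w)/8 = (⅛)*0 = 0)
1/(-11 + (-7 + 11*U(4))) = 1/(-11 + (-7 + 11*0)) = 1/(-11 + (-7 + 0)) = 1/(-11 - 7) = 1/(-18) = -1/18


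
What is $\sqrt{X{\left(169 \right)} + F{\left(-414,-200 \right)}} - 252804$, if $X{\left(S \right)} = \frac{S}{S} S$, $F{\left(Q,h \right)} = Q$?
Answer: $-252804 + 7 i \sqrt{5} \approx -2.528 \cdot 10^{5} + 15.652 i$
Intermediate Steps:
$X{\left(S \right)} = S$ ($X{\left(S \right)} = 1 S = S$)
$\sqrt{X{\left(169 \right)} + F{\left(-414,-200 \right)}} - 252804 = \sqrt{169 - 414} - 252804 = \sqrt{-245} - 252804 = 7 i \sqrt{5} - 252804 = -252804 + 7 i \sqrt{5}$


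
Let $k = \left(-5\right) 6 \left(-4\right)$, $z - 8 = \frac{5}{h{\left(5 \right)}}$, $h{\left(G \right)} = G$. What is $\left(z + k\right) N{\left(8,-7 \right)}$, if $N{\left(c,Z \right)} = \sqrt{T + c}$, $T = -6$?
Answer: $129 \sqrt{2} \approx 182.43$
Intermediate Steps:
$N{\left(c,Z \right)} = \sqrt{-6 + c}$
$z = 9$ ($z = 8 + \frac{5}{5} = 8 + 5 \cdot \frac{1}{5} = 8 + 1 = 9$)
$k = 120$ ($k = \left(-30\right) \left(-4\right) = 120$)
$\left(z + k\right) N{\left(8,-7 \right)} = \left(9 + 120\right) \sqrt{-6 + 8} = 129 \sqrt{2}$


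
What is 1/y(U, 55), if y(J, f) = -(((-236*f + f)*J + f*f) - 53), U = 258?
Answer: 1/3331678 ≈ 3.0015e-7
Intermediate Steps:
y(J, f) = 53 - f² + 235*J*f (y(J, f) = -(((-235*f)*J + f²) - 53) = -((-235*J*f + f²) - 53) = -((f² - 235*J*f) - 53) = -(-53 + f² - 235*J*f) = 53 - f² + 235*J*f)
1/y(U, 55) = 1/(53 - 1*55² + 235*258*55) = 1/(53 - 1*3025 + 3334650) = 1/(53 - 3025 + 3334650) = 1/3331678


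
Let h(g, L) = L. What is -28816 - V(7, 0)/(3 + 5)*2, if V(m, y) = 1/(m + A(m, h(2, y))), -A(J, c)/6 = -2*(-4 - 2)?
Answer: -7492159/260 ≈ -28816.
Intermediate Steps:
A(J, c) = -72 (A(J, c) = -(-12)*(-4 - 2) = -(-12)*(-6) = -6*12 = -72)
V(m, y) = 1/(-72 + m) (V(m, y) = 1/(m - 72) = 1/(-72 + m))
-28816 - V(7, 0)/(3 + 5)*2 = -28816 - 1/((-72 + 7)*(3 + 5))*2 = -28816 - 1/(-65*8)*2 = -28816 - (-1/65*⅛)*2 = -28816 - (-1)*2/520 = -28816 - 1*(-1/260) = -28816 + 1/260 = -7492159/260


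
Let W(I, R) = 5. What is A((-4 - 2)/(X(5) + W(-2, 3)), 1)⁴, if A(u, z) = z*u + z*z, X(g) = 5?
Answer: 16/625 ≈ 0.025600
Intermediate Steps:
A(u, z) = z² + u*z (A(u, z) = u*z + z² = z² + u*z)
A((-4 - 2)/(X(5) + W(-2, 3)), 1)⁴ = (1*((-4 - 2)/(5 + 5) + 1))⁴ = (1*(-6/10 + 1))⁴ = (1*(-6*⅒ + 1))⁴ = (1*(-⅗ + 1))⁴ = (1*(⅖))⁴ = (⅖)⁴ = 16/625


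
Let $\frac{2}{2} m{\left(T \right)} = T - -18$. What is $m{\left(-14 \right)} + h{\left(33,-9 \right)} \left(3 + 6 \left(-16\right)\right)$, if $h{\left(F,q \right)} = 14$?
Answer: $-1298$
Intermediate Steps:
$m{\left(T \right)} = 18 + T$ ($m{\left(T \right)} = T - -18 = T + 18 = 18 + T$)
$m{\left(-14 \right)} + h{\left(33,-9 \right)} \left(3 + 6 \left(-16\right)\right) = \left(18 - 14\right) + 14 \left(3 + 6 \left(-16\right)\right) = 4 + 14 \left(3 - 96\right) = 4 + 14 \left(-93\right) = 4 - 1302 = -1298$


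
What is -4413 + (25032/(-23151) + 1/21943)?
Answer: -747454604778/169334131 ≈ -4414.1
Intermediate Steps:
-4413 + (25032/(-23151) + 1/21943) = -4413 + (25032*(-1/23151) + 1/21943) = -4413 + (-8344/7717 + 1/21943) = -4413 - 183084675/169334131 = -747454604778/169334131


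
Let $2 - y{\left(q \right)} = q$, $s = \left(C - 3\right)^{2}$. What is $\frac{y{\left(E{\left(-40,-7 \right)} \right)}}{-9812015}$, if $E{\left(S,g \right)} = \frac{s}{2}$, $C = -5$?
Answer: $\frac{6}{1962403} \approx 3.0575 \cdot 10^{-6}$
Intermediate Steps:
$s = 64$ ($s = \left(-5 - 3\right)^{2} = \left(-8\right)^{2} = 64$)
$E{\left(S,g \right)} = 32$ ($E{\left(S,g \right)} = \frac{64}{2} = 64 \cdot \frac{1}{2} = 32$)
$y{\left(q \right)} = 2 - q$
$\frac{y{\left(E{\left(-40,-7 \right)} \right)}}{-9812015} = \frac{2 - 32}{-9812015} = \left(2 - 32\right) \left(- \frac{1}{9812015}\right) = \left(-30\right) \left(- \frac{1}{9812015}\right) = \frac{6}{1962403}$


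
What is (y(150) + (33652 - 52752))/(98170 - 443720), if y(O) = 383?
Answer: 18717/345550 ≈ 0.054166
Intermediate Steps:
(y(150) + (33652 - 52752))/(98170 - 443720) = (383 + (33652 - 52752))/(98170 - 443720) = (383 - 19100)/(-345550) = -18717*(-1/345550) = 18717/345550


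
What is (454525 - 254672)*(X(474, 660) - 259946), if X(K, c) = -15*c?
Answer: -53929532638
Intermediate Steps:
(454525 - 254672)*(X(474, 660) - 259946) = (454525 - 254672)*(-15*660 - 259946) = 199853*(-9900 - 259946) = 199853*(-269846) = -53929532638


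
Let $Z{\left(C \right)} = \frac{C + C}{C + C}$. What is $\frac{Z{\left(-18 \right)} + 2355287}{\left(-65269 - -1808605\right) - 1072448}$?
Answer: $\frac{294411}{83861} \approx 3.5107$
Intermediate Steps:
$Z{\left(C \right)} = 1$ ($Z{\left(C \right)} = \frac{2 C}{2 C} = 2 C \frac{1}{2 C} = 1$)
$\frac{Z{\left(-18 \right)} + 2355287}{\left(-65269 - -1808605\right) - 1072448} = \frac{1 + 2355287}{\left(-65269 - -1808605\right) - 1072448} = \frac{2355288}{\left(-65269 + 1808605\right) - 1072448} = \frac{2355288}{1743336 - 1072448} = \frac{2355288}{670888} = 2355288 \cdot \frac{1}{670888} = \frac{294411}{83861}$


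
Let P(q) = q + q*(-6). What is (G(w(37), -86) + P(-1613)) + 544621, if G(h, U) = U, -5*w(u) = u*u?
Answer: 552600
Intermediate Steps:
w(u) = -u**2/5 (w(u) = -u*u/5 = -u**2/5)
P(q) = -5*q (P(q) = q - 6*q = -5*q)
(G(w(37), -86) + P(-1613)) + 544621 = (-86 - 5*(-1613)) + 544621 = (-86 + 8065) + 544621 = 7979 + 544621 = 552600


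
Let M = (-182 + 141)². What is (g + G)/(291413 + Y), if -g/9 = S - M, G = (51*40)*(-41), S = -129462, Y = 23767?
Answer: 365549/105060 ≈ 3.4794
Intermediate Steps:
M = 1681 (M = (-41)² = 1681)
G = -83640 (G = 2040*(-41) = -83640)
g = 1180287 (g = -9*(-129462 - 1*1681) = -9*(-129462 - 1681) = -9*(-131143) = 1180287)
(g + G)/(291413 + Y) = (1180287 - 83640)/(291413 + 23767) = 1096647/315180 = 1096647*(1/315180) = 365549/105060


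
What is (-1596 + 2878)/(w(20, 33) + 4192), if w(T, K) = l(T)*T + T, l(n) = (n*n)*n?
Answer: 641/82106 ≈ 0.0078070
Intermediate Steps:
l(n) = n³ (l(n) = n²*n = n³)
w(T, K) = T + T⁴ (w(T, K) = T³*T + T = T⁴ + T = T + T⁴)
(-1596 + 2878)/(w(20, 33) + 4192) = (-1596 + 2878)/((20 + 20⁴) + 4192) = 1282/((20 + 160000) + 4192) = 1282/(160020 + 4192) = 1282/164212 = 1282*(1/164212) = 641/82106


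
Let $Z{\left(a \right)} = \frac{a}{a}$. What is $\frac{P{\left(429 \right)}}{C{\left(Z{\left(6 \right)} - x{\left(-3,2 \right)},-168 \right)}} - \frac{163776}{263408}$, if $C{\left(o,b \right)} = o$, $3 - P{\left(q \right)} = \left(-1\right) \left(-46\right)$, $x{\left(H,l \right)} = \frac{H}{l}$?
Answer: $- \frac{1466998}{82315} \approx -17.822$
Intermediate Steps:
$Z{\left(a \right)} = 1$
$P{\left(q \right)} = -43$ ($P{\left(q \right)} = 3 - \left(-1\right) \left(-46\right) = 3 - 46 = -43$)
$\frac{P{\left(429 \right)}}{C{\left(Z{\left(6 \right)} - x{\left(-3,2 \right)},-168 \right)}} - \frac{163776}{263408} = - \frac{43}{1 - - \frac{3}{2}} - \frac{163776}{263408} = - \frac{43}{1 - \left(-3\right) \frac{1}{2}} - \frac{10236}{16463} = - \frac{43}{1 - - \frac{3}{2}} - \frac{10236}{16463} = - \frac{43}{1 + \frac{3}{2}} - \frac{10236}{16463} = - \frac{43}{\frac{5}{2}} - \frac{10236}{16463} = \left(-43\right) \frac{2}{5} - \frac{10236}{16463} = - \frac{86}{5} - \frac{10236}{16463} = - \frac{1466998}{82315}$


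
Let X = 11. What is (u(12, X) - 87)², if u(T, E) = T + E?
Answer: 4096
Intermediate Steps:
u(T, E) = E + T
(u(12, X) - 87)² = ((11 + 12) - 87)² = (23 - 87)² = (-64)² = 4096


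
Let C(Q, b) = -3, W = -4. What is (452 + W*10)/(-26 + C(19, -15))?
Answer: -412/29 ≈ -14.207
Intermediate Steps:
(452 + W*10)/(-26 + C(19, -15)) = (452 - 4*10)/(-26 - 3) = (452 - 40)/(-29) = 412*(-1/29) = -412/29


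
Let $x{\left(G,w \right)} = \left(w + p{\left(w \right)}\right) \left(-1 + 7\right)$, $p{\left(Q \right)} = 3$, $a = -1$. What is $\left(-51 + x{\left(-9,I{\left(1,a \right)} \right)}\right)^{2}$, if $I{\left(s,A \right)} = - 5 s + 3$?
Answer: $2025$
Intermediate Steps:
$I{\left(s,A \right)} = 3 - 5 s$
$x{\left(G,w \right)} = 18 + 6 w$ ($x{\left(G,w \right)} = \left(w + 3\right) \left(-1 + 7\right) = \left(3 + w\right) 6 = 18 + 6 w$)
$\left(-51 + x{\left(-9,I{\left(1,a \right)} \right)}\right)^{2} = \left(-51 + \left(18 + 6 \left(3 - 5\right)\right)\right)^{2} = \left(-51 + \left(18 + 6 \left(-2\right)\right)\right)^{2} = \left(-51 + \left(18 - 12\right)\right)^{2} = \left(-51 + 6\right)^{2} = \left(-45\right)^{2} = 2025$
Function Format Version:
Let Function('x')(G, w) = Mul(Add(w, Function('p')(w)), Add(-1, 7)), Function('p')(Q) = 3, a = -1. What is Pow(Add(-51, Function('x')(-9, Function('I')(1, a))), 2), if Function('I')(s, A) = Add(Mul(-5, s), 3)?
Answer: 2025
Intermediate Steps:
Function('I')(s, A) = Add(3, Mul(-5, s))
Function('x')(G, w) = Add(18, Mul(6, w)) (Function('x')(G, w) = Mul(Add(w, 3), Add(-1, 7)) = Mul(Add(3, w), 6) = Add(18, Mul(6, w)))
Pow(Add(-51, Function('x')(-9, Function('I')(1, a))), 2) = Pow(Add(-51, Add(18, Mul(6, Add(3, Mul(-5, 1))))), 2) = Pow(Add(-51, Add(18, Mul(6, Add(3, -5)))), 2) = Pow(Add(-51, Add(18, Mul(6, -2))), 2) = Pow(Add(-51, Add(18, -12)), 2) = Pow(Add(-51, 6), 2) = Pow(-45, 2) = 2025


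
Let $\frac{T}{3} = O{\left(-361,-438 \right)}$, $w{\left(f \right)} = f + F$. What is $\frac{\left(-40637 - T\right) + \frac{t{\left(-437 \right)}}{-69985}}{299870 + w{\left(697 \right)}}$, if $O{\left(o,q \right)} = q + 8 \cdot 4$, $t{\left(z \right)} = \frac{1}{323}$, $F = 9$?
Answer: $- \frac{445536302473}{3397283534640} \approx -0.13114$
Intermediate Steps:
$w{\left(f \right)} = 9 + f$ ($w{\left(f \right)} = f + 9 = 9 + f$)
$t{\left(z \right)} = \frac{1}{323}$
$O{\left(o,q \right)} = 32 + q$ ($O{\left(o,q \right)} = q + 32 = 32 + q$)
$T = -1218$ ($T = 3 \left(32 - 438\right) = 3 \left(-406\right) = -1218$)
$\frac{\left(-40637 - T\right) + \frac{t{\left(-437 \right)}}{-69985}}{299870 + w{\left(697 \right)}} = \frac{\left(-40637 - -1218\right) + \frac{1}{323 \left(-69985\right)}}{299870 + \left(9 + 697\right)} = \frac{\left(-40637 + 1218\right) + \frac{1}{323} \left(- \frac{1}{69985}\right)}{299870 + 706} = \frac{-39419 - \frac{1}{22605155}}{300576} = \left(- \frac{891072604946}{22605155}\right) \frac{1}{300576} = - \frac{445536302473}{3397283534640}$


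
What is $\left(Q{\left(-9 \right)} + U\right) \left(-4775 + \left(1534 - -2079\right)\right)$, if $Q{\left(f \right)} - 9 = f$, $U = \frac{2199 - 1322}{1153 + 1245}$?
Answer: $- \frac{509537}{1199} \approx -424.97$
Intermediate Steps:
$U = \frac{877}{2398} \approx 0.36572$
$Q{\left(f \right)} = 9 + f$
$\left(Q{\left(-9 \right)} + U\right) \left(-4775 + \left(1534 - -2079\right)\right) = \left(\left(9 - 9\right) + \frac{877}{2398}\right) \left(-4775 + \left(1534 - -2079\right)\right) = \left(0 + \frac{877}{2398}\right) \left(-4775 + \left(1534 + 2079\right)\right) = \frac{877 \left(-4775 + 3613\right)}{2398} = \frac{877}{2398} \left(-1162\right) = - \frac{509537}{1199}$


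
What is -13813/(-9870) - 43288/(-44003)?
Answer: 1035065999/434309610 ≈ 2.3832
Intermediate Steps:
-13813/(-9870) - 43288/(-44003) = -13813*(-1/9870) - 43288*(-1/44003) = 13813/9870 + 43288/44003 = 1035065999/434309610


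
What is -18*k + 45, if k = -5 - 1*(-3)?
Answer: 81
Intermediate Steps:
k = -2 (k = -5 + 3 = -2)
-18*k + 45 = -18*(-2) + 45 = 36 + 45 = 81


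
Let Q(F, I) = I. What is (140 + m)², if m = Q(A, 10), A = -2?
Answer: 22500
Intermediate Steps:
m = 10
(140 + m)² = (140 + 10)² = 150² = 22500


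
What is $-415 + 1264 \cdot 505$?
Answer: $637905$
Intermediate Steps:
$-415 + 1264 \cdot 505 = -415 + 638320 = 637905$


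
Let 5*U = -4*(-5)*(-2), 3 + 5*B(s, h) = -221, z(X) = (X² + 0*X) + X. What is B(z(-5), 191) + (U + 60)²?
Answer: 13296/5 ≈ 2659.2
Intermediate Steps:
z(X) = X + X² (z(X) = (X² + 0) + X = X² + X = X + X²)
B(s, h) = -224/5 (B(s, h) = -⅗ + (⅕)*(-221) = -⅗ - 221/5 = -224/5)
U = -8 (U = (-4*(-5)*(-2))/5 = (20*(-2))/5 = (⅕)*(-40) = -8)
B(z(-5), 191) + (U + 60)² = -224/5 + (-8 + 60)² = -224/5 + 52² = -224/5 + 2704 = 13296/5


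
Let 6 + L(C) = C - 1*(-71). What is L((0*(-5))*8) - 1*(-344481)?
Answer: 344546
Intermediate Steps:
L(C) = 65 + C (L(C) = -6 + (C - 1*(-71)) = -6 + (C + 71) = -6 + (71 + C) = 65 + C)
L((0*(-5))*8) - 1*(-344481) = (65 + (0*(-5))*8) - 1*(-344481) = (65 + 0*8) + 344481 = (65 + 0) + 344481 = 65 + 344481 = 344546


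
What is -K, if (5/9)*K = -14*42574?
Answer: 5364324/5 ≈ 1.0729e+6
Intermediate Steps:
K = -5364324/5 (K = 9*(-14*42574)/5 = (9/5)*(-596036) = -5364324/5 ≈ -1.0729e+6)
-K = -1*(-5364324/5) = 5364324/5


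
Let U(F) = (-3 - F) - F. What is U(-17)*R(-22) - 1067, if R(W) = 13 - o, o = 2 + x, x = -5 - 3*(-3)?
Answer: -850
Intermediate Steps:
x = 4 (x = -5 + 9 = 4)
o = 6 (o = 2 + 4 = 6)
U(F) = -3 - 2*F
R(W) = 7 (R(W) = 13 - 1*6 = 13 - 6 = 7)
U(-17)*R(-22) - 1067 = (-3 - 2*(-17))*7 - 1067 = (-3 + 34)*7 - 1067 = 31*7 - 1067 = 217 - 1067 = -850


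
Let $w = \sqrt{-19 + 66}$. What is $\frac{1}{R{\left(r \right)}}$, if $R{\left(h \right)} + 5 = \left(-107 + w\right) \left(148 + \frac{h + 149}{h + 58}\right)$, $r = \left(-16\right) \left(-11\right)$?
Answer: $- \frac{2590317}{41248239541} - \frac{24201 \sqrt{47}}{41248239541} \approx -6.6821 \cdot 10^{-5}$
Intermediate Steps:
$w = \sqrt{47} \approx 6.8557$
$r = 176$
$R{\left(h \right)} = -5 + \left(-107 + \sqrt{47}\right) \left(148 + \frac{149 + h}{58 + h}\right)$ ($R{\left(h \right)} = -5 + \left(-107 + \sqrt{47}\right) \left(148 + \frac{h + 149}{h + 58}\right) = -5 + \left(-107 + \sqrt{47}\right) \left(148 + \frac{149 + h}{58 + h}\right)$)
$\frac{1}{R{\left(r \right)}} = \frac{1}{\frac{1}{58 + 176} \left(-934721 - 2806848 + 8733 \sqrt{47} + 149 \cdot 176 \sqrt{47}\right)} = \frac{1}{\frac{1}{234} \left(-934721 - 2806848 + 8733 \sqrt{47} + 26224 \sqrt{47}\right)} = \frac{1}{\frac{1}{234} \left(-3741569 + 34957 \sqrt{47}\right)} = \frac{1}{- \frac{287813}{18} + \frac{2689 \sqrt{47}}{18}}$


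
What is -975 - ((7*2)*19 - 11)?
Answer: -1230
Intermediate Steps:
-975 - ((7*2)*19 - 11) = -975 - (14*19 - 11) = -975 - (266 - 11) = -975 - 1*255 = -975 - 255 = -1230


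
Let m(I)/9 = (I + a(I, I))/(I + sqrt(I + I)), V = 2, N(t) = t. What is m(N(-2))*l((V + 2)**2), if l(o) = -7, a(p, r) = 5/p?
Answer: -567/8 - 567*I/8 ≈ -70.875 - 70.875*I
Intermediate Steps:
m(I) = 9*(I + 5/I)/(I + sqrt(2)*sqrt(I)) (m(I) = 9*((I + 5/I)/(I + sqrt(I + I))) = 9*((I + 5/I)/(I + sqrt(2*I))) = 9*((I + 5/I)/(I + sqrt(2)*sqrt(I))) = 9*(I + 5/I)/(I + sqrt(2)*sqrt(I)))
m(N(-2))*l((V + 2)**2) = (9*(5 + (-2)**2)/(-2*(-2 + sqrt(2)*sqrt(-2))))*(-7) = (9*(-1/2)*(5 + 4)/(-2 + sqrt(2)*(I*sqrt(2))))*(-7) = (9*(-1/2)*9/(-2 + 2*I))*(-7) = (9*(-1/2)*((-2 - 2*I)/8)*9)*(-7) = (81/8 + 81*I/8)*(-7) = -567/8 - 567*I/8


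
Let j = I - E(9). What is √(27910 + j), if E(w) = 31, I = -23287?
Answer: 4*√287 ≈ 67.764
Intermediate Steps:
j = -23318 (j = -23287 - 1*31 = -23287 - 31 = -23318)
√(27910 + j) = √(27910 - 23318) = √4592 = 4*√287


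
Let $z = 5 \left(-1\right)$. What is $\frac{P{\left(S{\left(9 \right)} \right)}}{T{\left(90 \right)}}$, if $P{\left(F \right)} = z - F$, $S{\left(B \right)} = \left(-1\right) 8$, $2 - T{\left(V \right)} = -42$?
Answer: $\frac{3}{44} \approx 0.068182$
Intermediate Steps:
$z = -5$
$T{\left(V \right)} = 44$ ($T{\left(V \right)} = 2 - -42 = 2 + 42 = 44$)
$S{\left(B \right)} = -8$
$P{\left(F \right)} = -5 - F$
$\frac{P{\left(S{\left(9 \right)} \right)}}{T{\left(90 \right)}} = \frac{-5 - -8}{44} = \left(-5 + 8\right) \frac{1}{44} = 3 \cdot \frac{1}{44} = \frac{3}{44}$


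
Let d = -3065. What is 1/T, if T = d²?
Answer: 1/9394225 ≈ 1.0645e-7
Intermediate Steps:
T = 9394225 (T = (-3065)² = 9394225)
1/T = 1/9394225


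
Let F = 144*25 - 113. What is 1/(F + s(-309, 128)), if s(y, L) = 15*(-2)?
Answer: 1/3457 ≈ 0.00028927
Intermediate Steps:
s(y, L) = -30
F = 3487 (F = 3600 - 113 = 3487)
1/(F + s(-309, 128)) = 1/(3487 - 30) = 1/3457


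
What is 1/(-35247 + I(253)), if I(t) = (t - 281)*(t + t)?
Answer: -1/49415 ≈ -2.0237e-5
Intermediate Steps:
I(t) = 2*t*(-281 + t) (I(t) = (-281 + t)*(2*t) = 2*t*(-281 + t))
1/(-35247 + I(253)) = 1/(-35247 + 2*253*(-281 + 253)) = 1/(-35247 + 2*253*(-28)) = 1/(-35247 - 14168) = 1/(-49415) = -1/49415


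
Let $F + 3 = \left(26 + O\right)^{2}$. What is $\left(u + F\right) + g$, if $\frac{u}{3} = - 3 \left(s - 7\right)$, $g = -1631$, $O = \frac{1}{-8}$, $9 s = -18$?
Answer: $- \frac{56543}{64} \approx -883.48$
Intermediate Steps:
$s = -2$ ($s = \frac{1}{9} \left(-18\right) = -2$)
$O = - \frac{1}{8} \approx -0.125$
$F = \frac{42657}{64}$ ($F = -3 + \left(26 - \frac{1}{8}\right)^{2} = -3 + \left(\frac{207}{8}\right)^{2} = -3 + \frac{42849}{64} = \frac{42657}{64} \approx 666.52$)
$u = 81$ ($u = 3 \left(- 3 \left(-2 - 7\right)\right) = 3 \left(\left(-3\right) \left(-9\right)\right) = 3 \cdot 27 = 81$)
$\left(u + F\right) + g = \left(81 + \frac{42657}{64}\right) - 1631 = \frac{47841}{64} - 1631 = - \frac{56543}{64}$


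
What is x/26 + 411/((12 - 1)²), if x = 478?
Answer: 34262/1573 ≈ 21.781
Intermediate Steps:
x/26 + 411/((12 - 1)²) = 478/26 + 411/((12 - 1)²) = 478*(1/26) + 411/(11²) = 239/13 + 411/121 = 34262/1573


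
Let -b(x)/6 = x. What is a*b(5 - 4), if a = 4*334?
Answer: -8016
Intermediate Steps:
b(x) = -6*x
a = 1336
a*b(5 - 4) = 1336*(-6*(5 - 4)) = 1336*(-6*1) = 1336*(-6) = -8016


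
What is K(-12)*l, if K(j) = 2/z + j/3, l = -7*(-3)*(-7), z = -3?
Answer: 686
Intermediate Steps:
l = -147 (l = 21*(-7) = -147)
K(j) = -⅔ + j/3 (K(j) = 2/(-3) + j/3 = 2*(-⅓) + j*(⅓) = -⅔ + j/3)
K(-12)*l = (-⅔ + (⅓)*(-12))*(-147) = (-⅔ - 4)*(-147) = -14/3*(-147) = 686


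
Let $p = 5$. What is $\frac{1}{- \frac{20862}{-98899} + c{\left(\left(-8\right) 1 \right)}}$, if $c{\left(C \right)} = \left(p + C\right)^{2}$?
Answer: $\frac{98899}{910953} \approx 0.10857$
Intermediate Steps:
$c{\left(C \right)} = \left(5 + C\right)^{2}$
$\frac{1}{- \frac{20862}{-98899} + c{\left(\left(-8\right) 1 \right)}} = \frac{1}{- \frac{20862}{-98899} + \left(5 - 8\right)^{2}} = \frac{1}{\left(-20862\right) \left(- \frac{1}{98899}\right) + \left(5 - 8\right)^{2}} = \frac{1}{\frac{20862}{98899} + \left(-3\right)^{2}} = \frac{1}{\frac{20862}{98899} + 9} = \frac{1}{\frac{910953}{98899}} = \frac{98899}{910953}$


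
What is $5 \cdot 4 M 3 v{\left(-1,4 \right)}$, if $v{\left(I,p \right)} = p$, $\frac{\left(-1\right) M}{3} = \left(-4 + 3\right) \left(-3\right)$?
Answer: $-2160$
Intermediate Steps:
$M = -9$ ($M = - 3 \left(-4 + 3\right) \left(-3\right) = - 3 \left(\left(-1\right) \left(-3\right)\right) = \left(-3\right) 3 = -9$)
$5 \cdot 4 M 3 v{\left(-1,4 \right)} = 5 \cdot 4 \left(-9\right) 3 \cdot 4 = 20 \left(-9\right) 3 \cdot 4 = \left(-180\right) 3 \cdot 4 = \left(-540\right) 4 = -2160$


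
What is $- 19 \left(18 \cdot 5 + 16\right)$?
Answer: $-2014$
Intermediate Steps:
$- 19 \left(18 \cdot 5 + 16\right) = - 19 \left(90 + 16\right) = \left(-19\right) 106 = -2014$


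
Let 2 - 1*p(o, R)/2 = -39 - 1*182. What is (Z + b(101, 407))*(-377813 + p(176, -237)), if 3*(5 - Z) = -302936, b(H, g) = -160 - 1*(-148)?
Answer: -38103374935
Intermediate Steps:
b(H, g) = -12 (b(H, g) = -160 + 148 = -12)
Z = 302951/3 (Z = 5 - ⅓*(-302936) = 5 + 302936/3 = 302951/3 ≈ 1.0098e+5)
p(o, R) = 446 (p(o, R) = 4 - 2*(-39 - 1*182) = 4 - 2*(-39 - 182) = 4 - 2*(-221) = 4 + 442 = 446)
(Z + b(101, 407))*(-377813 + p(176, -237)) = (302951/3 - 12)*(-377813 + 446) = (302915/3)*(-377367) = -38103374935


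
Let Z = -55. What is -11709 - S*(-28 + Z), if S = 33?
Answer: -8970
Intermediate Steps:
-11709 - S*(-28 + Z) = -11709 - 33*(-28 - 55) = -11709 - 33*(-83) = -11709 - 1*(-2739) = -11709 + 2739 = -8970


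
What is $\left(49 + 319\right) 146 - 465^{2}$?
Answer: $-162497$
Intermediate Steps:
$\left(49 + 319\right) 146 - 465^{2} = 368 \cdot 146 - 216225 = 53728 - 216225 = -162497$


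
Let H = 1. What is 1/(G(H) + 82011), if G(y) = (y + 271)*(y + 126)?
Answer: 1/116555 ≈ 8.5796e-6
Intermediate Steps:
G(y) = (126 + y)*(271 + y) (G(y) = (271 + y)*(126 + y) = (126 + y)*(271 + y))
1/(G(H) + 82011) = 1/((34146 + 1² + 397*1) + 82011) = 1/((34146 + 1 + 397) + 82011) = 1/(34544 + 82011) = 1/116555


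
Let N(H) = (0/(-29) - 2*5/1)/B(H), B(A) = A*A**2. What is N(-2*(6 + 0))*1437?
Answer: 2395/288 ≈ 8.3160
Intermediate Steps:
B(A) = A**3
N(H) = -10/H**3 (N(H) = (0/(-29) - 2*5/1)/(H**3) = (0*(-1/29) - 10*1)/H**3 = (0 - 10)/H**3 = -10/H**3)
N(-2*(6 + 0))*1437 = -10*(-1/(8*(6 + 0)**3))*1437 = -10/(-2*6)**3*1437 = -10/(-12)**3*1437 = -10*(-1/1728)*1437 = (5/864)*1437 = 2395/288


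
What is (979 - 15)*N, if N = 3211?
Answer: 3095404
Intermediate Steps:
(979 - 15)*N = (979 - 15)*3211 = 964*3211 = 3095404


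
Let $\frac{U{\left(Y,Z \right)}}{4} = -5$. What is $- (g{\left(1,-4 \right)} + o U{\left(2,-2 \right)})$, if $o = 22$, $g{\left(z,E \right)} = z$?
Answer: $439$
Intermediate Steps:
$U{\left(Y,Z \right)} = -20$ ($U{\left(Y,Z \right)} = 4 \left(-5\right) = -20$)
$- (g{\left(1,-4 \right)} + o U{\left(2,-2 \right)}) = - (1 + 22 \left(-20\right)) = - (1 - 440) = \left(-1\right) \left(-439\right) = 439$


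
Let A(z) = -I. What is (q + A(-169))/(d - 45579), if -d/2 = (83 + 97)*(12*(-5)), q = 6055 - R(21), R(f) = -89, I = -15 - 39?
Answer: -2066/7993 ≈ -0.25848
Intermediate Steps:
I = -54
q = 6144 (q = 6055 - 1*(-89) = 6055 + 89 = 6144)
A(z) = 54 (A(z) = -1*(-54) = 54)
d = 21600 (d = -2*(83 + 97)*12*(-5) = -360*(-60) = -2*(-10800) = 21600)
(q + A(-169))/(d - 45579) = (6144 + 54)/(21600 - 45579) = 6198/(-23979) = 6198*(-1/23979) = -2066/7993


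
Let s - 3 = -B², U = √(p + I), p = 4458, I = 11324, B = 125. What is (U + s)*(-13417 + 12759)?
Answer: 10279276 - 658*√15782 ≈ 1.0197e+7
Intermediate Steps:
U = √15782 (U = √(4458 + 11324) = √15782 ≈ 125.63)
s = -15622 (s = 3 - 1*125² = 3 - 1*15625 = 3 - 15625 = -15622)
(U + s)*(-13417 + 12759) = (√15782 - 15622)*(-13417 + 12759) = (-15622 + √15782)*(-658) = 10279276 - 658*√15782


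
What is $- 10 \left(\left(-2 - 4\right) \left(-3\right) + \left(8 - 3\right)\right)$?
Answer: $-230$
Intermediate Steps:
$- 10 \left(\left(-2 - 4\right) \left(-3\right) + \left(8 - 3\right)\right) = - 10 \left(\left(-6\right) \left(-3\right) + 5\right) = - 10 \left(18 + 5\right) = \left(-10\right) 23 = -230$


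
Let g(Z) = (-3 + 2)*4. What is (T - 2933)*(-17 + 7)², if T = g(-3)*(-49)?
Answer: -273700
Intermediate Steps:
g(Z) = -4 (g(Z) = -1*4 = -4)
T = 196 (T = -4*(-49) = 196)
(T - 2933)*(-17 + 7)² = (196 - 2933)*(-17 + 7)² = -2737*(-10)² = -2737*100 = -273700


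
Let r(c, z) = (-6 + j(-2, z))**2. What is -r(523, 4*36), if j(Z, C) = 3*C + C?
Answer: -324900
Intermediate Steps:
j(Z, C) = 4*C
r(c, z) = (-6 + 4*z)**2
-r(523, 4*36) = -4*(-3 + 2*(4*36))**2 = -4*(-3 + 2*144)**2 = -4*(-3 + 288)**2 = -4*285**2 = -4*81225 = -1*324900 = -324900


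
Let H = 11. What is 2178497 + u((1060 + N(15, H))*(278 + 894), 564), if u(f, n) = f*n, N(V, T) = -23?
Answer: 687643793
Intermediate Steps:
2178497 + u((1060 + N(15, H))*(278 + 894), 564) = 2178497 + ((1060 - 23)*(278 + 894))*564 = 2178497 + (1037*1172)*564 = 2178497 + 1215364*564 = 2178497 + 685465296 = 687643793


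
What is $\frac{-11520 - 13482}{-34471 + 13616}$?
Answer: $\frac{25002}{20855} \approx 1.1988$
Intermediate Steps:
$\frac{-11520 - 13482}{-34471 + 13616} = - \frac{25002}{-20855} = \left(-25002\right) \left(- \frac{1}{20855}\right) = \frac{25002}{20855}$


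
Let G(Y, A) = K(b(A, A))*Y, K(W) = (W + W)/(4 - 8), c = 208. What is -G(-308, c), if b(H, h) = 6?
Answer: -924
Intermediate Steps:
K(W) = -W/2 (K(W) = (2*W)/(-4) = (2*W)*(-1/4) = -W/2)
G(Y, A) = -3*Y (G(Y, A) = (-1/2*6)*Y = -3*Y)
-G(-308, c) = -(-3)*(-308) = -1*924 = -924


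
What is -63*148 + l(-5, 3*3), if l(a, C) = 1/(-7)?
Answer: -65269/7 ≈ -9324.1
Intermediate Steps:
l(a, C) = -⅐ (l(a, C) = 1*(-⅐) = -⅐)
-63*148 + l(-5, 3*3) = -63*148 - ⅐ = -9324 - ⅐ = -65269/7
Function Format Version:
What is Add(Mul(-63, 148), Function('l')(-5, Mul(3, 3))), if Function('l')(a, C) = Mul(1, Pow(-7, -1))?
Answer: Rational(-65269, 7) ≈ -9324.1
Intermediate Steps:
Function('l')(a, C) = Rational(-1, 7) (Function('l')(a, C) = Mul(1, Rational(-1, 7)) = Rational(-1, 7))
Add(Mul(-63, 148), Function('l')(-5, Mul(3, 3))) = Add(Mul(-63, 148), Rational(-1, 7)) = Add(-9324, Rational(-1, 7)) = Rational(-65269, 7)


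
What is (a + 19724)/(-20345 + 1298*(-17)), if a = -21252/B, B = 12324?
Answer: -20254777/43556097 ≈ -0.46503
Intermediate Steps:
a = -1771/1027 (a = -21252/12324 = -21252*1/12324 = -1771/1027 ≈ -1.7244)
(a + 19724)/(-20345 + 1298*(-17)) = (-1771/1027 + 19724)/(-20345 + 1298*(-17)) = 20254777/(1027*(-20345 - 22066)) = (20254777/1027)/(-42411) = (20254777/1027)*(-1/42411) = -20254777/43556097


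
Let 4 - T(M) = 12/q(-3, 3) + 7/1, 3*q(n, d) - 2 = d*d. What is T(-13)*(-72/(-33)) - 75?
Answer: -10731/121 ≈ -88.686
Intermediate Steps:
q(n, d) = ⅔ + d²/3 (q(n, d) = ⅔ + (d*d)/3 = ⅔ + d²/3)
T(M) = -69/11 (T(M) = 4 - (12/(⅔ + (⅓)*3²) + 7/1) = 4 - (12/(⅔ + (⅓)*9) + 7*1) = 4 - (12/(⅔ + 3) + 7) = 4 - (12/(11/3) + 7) = 4 - (12*(3/11) + 7) = 4 - (36/11 + 7) = 4 - 1*113/11 = 4 - 113/11 = -69/11)
T(-13)*(-72/(-33)) - 75 = -(-4968)/(11*(-33)) - 75 = -(-4968)*(-1)/(11*33) - 75 = -69/11*24/11 - 75 = -1656/121 - 75 = -10731/121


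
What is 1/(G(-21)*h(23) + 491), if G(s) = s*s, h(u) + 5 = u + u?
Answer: 1/18572 ≈ 5.3844e-5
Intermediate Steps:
h(u) = -5 + 2*u (h(u) = -5 + (u + u) = -5 + 2*u)
G(s) = s²
1/(G(-21)*h(23) + 491) = 1/((-21)²*(-5 + 2*23) + 491) = 1/(441*(-5 + 46) + 491) = 1/(441*41 + 491) = 1/(18081 + 491) = 1/18572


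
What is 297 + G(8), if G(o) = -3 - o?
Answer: 286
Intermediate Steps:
297 + G(8) = 297 + (-3 - 1*8) = 297 + (-3 - 8) = 297 - 11 = 286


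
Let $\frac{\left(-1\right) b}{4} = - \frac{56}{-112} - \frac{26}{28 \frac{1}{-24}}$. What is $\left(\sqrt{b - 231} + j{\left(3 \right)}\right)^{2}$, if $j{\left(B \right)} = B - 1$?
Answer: $\frac{\left(14 + i \sqrt{15785}\right)^{2}}{49} \approx -318.14 + 71.793 i$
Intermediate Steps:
$j{\left(B \right)} = -1 + B$ ($j{\left(B \right)} = B - 1 = -1 + B$)
$b = - \frac{638}{7}$ ($b = - 4 \left(- \frac{56}{-112} - \frac{26}{28 \frac{1}{-24}}\right) = - 4 \left(\left(-56\right) \left(- \frac{1}{112}\right) - \frac{26}{28 \left(- \frac{1}{24}\right)}\right) = - 4 \left(\frac{1}{2} - \frac{26}{- \frac{7}{6}}\right) = - 4 \left(\frac{1}{2} - - \frac{156}{7}\right) = - 4 \left(\frac{1}{2} + \frac{156}{7}\right) = \left(-4\right) \frac{319}{14} = - \frac{638}{7} \approx -91.143$)
$\left(\sqrt{b - 231} + j{\left(3 \right)}\right)^{2} = \left(\sqrt{- \frac{638}{7} - 231} + \left(-1 + 3\right)\right)^{2} = \left(\sqrt{- \frac{2255}{7}} + 2\right)^{2} = \left(\frac{i \sqrt{15785}}{7} + 2\right)^{2} = \left(2 + \frac{i \sqrt{15785}}{7}\right)^{2}$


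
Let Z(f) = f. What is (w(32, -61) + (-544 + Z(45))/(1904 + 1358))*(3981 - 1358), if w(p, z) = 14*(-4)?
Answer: -480457533/3262 ≈ -1.4729e+5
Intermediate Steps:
w(p, z) = -56
(w(32, -61) + (-544 + Z(45))/(1904 + 1358))*(3981 - 1358) = (-56 + (-544 + 45)/(1904 + 1358))*(3981 - 1358) = (-56 - 499/3262)*2623 = -183171/3262*2623 = -480457533/3262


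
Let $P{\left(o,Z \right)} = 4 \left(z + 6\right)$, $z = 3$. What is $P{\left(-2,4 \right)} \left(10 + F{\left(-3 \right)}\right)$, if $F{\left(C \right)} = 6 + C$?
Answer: $468$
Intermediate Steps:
$P{\left(o,Z \right)} = 36$ ($P{\left(o,Z \right)} = 4 \left(3 + 6\right) = 4 \cdot 9 = 36$)
$P{\left(-2,4 \right)} \left(10 + F{\left(-3 \right)}\right) = 36 \left(10 + \left(6 - 3\right)\right) = 36 \left(10 + 3\right) = 36 \cdot 13 = 468$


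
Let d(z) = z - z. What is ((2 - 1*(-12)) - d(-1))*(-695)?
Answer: -9730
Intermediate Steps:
d(z) = 0
((2 - 1*(-12)) - d(-1))*(-695) = ((2 - 1*(-12)) - 1*0)*(-695) = ((2 + 12) + 0)*(-695) = (14 + 0)*(-695) = 14*(-695) = -9730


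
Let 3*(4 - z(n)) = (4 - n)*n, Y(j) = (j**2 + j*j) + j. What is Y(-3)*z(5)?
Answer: 85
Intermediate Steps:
Y(j) = j + 2*j**2 (Y(j) = (j**2 + j**2) + j = 2*j**2 + j = j + 2*j**2)
z(n) = 4 - n*(4 - n)/3 (z(n) = 4 - (4 - n)*n/3 = 4 - n*(4 - n)/3)
Y(-3)*z(5) = (-3*(1 + 2*(-3)))*(4 - 4/3*5 + (1/3)*5**2) = (-3*(1 - 6))*(4 - 20/3 + (1/3)*25) = (-3*(-5))*(4 - 20/3 + 25/3) = 15*(17/3) = 85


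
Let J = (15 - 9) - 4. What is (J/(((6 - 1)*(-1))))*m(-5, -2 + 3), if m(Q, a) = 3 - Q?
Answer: -16/5 ≈ -3.2000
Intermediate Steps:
J = 2 (J = 6 - 4 = 2)
(J/(((6 - 1)*(-1))))*m(-5, -2 + 3) = (2/(((6 - 1)*(-1))))*(3 - 1*(-5)) = (2/((5*(-1))))*(3 + 5) = (2/(-5))*8 = (2*(-1/5))*8 = -2/5*8 = -16/5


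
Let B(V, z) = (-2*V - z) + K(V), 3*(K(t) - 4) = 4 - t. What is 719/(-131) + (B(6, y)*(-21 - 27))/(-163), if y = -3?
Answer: -152829/21353 ≈ -7.1573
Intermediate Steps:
K(t) = 16/3 - t/3 (K(t) = 4 + (4 - t)/3 = 4 + (4/3 - t/3) = 16/3 - t/3)
B(V, z) = 16/3 - z - 7*V/3 (B(V, z) = (-2*V - z) + (16/3 - V/3) = (-z - 2*V) + (16/3 - V/3) = 16/3 - z - 7*V/3)
719/(-131) + (B(6, y)*(-21 - 27))/(-163) = 719/(-131) + ((16/3 - 1*(-3) - 7/3*6)*(-21 - 27))/(-163) = 719*(-1/131) + ((16/3 + 3 - 14)*(-48))*(-1/163) = -719/131 - 17/3*(-48)*(-1/163) = -719/131 + 272*(-1/163) = -719/131 - 272/163 = -152829/21353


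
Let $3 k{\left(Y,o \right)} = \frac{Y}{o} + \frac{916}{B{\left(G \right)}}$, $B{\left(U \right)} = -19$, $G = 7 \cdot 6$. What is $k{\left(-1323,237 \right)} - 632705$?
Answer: $- \frac{2849151358}{4503} \approx -6.3272 \cdot 10^{5}$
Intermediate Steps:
$G = 42$
$k{\left(Y,o \right)} = - \frac{916}{57} + \frac{Y}{3 o}$ ($k{\left(Y,o \right)} = \frac{\frac{Y}{o} + \frac{916}{-19}}{3} = \frac{\frac{Y}{o} + 916 \left(- \frac{1}{19}\right)}{3} = \frac{\frac{Y}{o} - \frac{916}{19}}{3} = \frac{- \frac{916}{19} + \frac{Y}{o}}{3} = - \frac{916}{57} + \frac{Y}{3 o}$)
$k{\left(-1323,237 \right)} - 632705 = \left(- \frac{916}{57} + \frac{1}{3} \left(-1323\right) \frac{1}{237}\right) - 632705 = \left(- \frac{916}{57} - \frac{147}{79}\right) - 632705 = - \frac{80743}{4503} - 632705 = - \frac{2849151358}{4503}$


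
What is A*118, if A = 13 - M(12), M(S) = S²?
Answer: -15458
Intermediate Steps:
A = -131 (A = 13 - 1*12² = 13 - 1*144 = 13 - 144 = -131)
A*118 = -131*118 = -15458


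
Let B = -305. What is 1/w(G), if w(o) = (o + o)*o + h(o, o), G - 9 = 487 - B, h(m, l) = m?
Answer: 1/1284003 ≈ 7.7881e-7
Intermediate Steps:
G = 801 (G = 9 + (487 - 1*(-305)) = 9 + (487 + 305) = 9 + 792 = 801)
w(o) = o + 2*o² (w(o) = (o + o)*o + o = (2*o)*o + o = 2*o² + o = o + 2*o²)
1/w(G) = 1/(801*(1 + 2*801)) = 1/(801*(1 + 1602)) = 1/(801*1603) = 1/1284003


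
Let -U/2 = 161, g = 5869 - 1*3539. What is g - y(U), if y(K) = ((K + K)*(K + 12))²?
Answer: -39856127270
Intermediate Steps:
g = 2330 (g = 5869 - 3539 = 2330)
U = -322 (U = -2*161 = -322)
y(K) = 4*K²*(12 + K)² (y(K) = ((2*K)*(12 + K))² = (2*K*(12 + K))² = 4*K²*(12 + K)²)
g - y(U) = 2330 - 4*(-322)²*(12 - 322)² = 2330 - 4*103684*(-310)² = 2330 - 4*103684*96100 = 2330 - 1*39856129600 = 2330 - 39856129600 = -39856127270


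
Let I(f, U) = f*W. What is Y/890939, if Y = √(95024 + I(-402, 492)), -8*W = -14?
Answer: √377282/1781878 ≈ 0.00034471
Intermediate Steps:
W = 7/4 (W = -⅛*(-14) = 7/4 ≈ 1.7500)
I(f, U) = 7*f/4 (I(f, U) = f*(7/4) = 7*f/4)
Y = √377282/2 (Y = √(95024 + (7/4)*(-402)) = √(95024 - 1407/2) = √(188641/2) = √377282/2 ≈ 307.12)
Y/890939 = (√377282/2)/890939 = (√377282/2)*(1/890939) = √377282/1781878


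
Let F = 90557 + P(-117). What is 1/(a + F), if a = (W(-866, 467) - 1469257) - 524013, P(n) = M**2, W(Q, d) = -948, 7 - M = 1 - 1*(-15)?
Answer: -1/1903580 ≈ -5.2533e-7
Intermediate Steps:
M = -9 (M = 7 - (1 - 1*(-15)) = 7 - (1 + 15) = 7 - 1*16 = 7 - 16 = -9)
P(n) = 81 (P(n) = (-9)**2 = 81)
F = 90638 (F = 90557 + 81 = 90638)
a = -1994218 (a = (-948 - 1469257) - 524013 = -1470205 - 524013 = -1994218)
1/(a + F) = 1/(-1994218 + 90638) = 1/(-1903580) = -1/1903580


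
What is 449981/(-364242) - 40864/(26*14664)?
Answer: -3884290439/2893174206 ≈ -1.3426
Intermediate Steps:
449981/(-364242) - 40864/(26*14664) = 449981*(-1/364242) - 40864/381264 = -449981/364242 - 40864*1/381264 = -449981/364242 - 2554/23829 = -3884290439/2893174206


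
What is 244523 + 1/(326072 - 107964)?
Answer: 53332422485/218108 ≈ 2.4452e+5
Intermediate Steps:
244523 + 1/(326072 - 107964) = 244523 + 1/218108 = 53332422485/218108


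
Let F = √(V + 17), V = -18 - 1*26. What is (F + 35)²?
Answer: 1198 + 210*I*√3 ≈ 1198.0 + 363.73*I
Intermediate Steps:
V = -44 (V = -18 - 26 = -44)
F = 3*I*√3 (F = √(-44 + 17) = √(-27) = 3*I*√3 ≈ 5.1962*I)
(F + 35)² = (3*I*√3 + 35)² = (35 + 3*I*√3)²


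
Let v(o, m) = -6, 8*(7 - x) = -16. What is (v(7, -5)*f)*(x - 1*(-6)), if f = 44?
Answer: -3960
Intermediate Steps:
x = 9 (x = 7 - ⅛*(-16) = 7 + 2 = 9)
(v(7, -5)*f)*(x - 1*(-6)) = (-6*44)*(9 - 1*(-6)) = -264*(9 + 6) = -264*15 = -3960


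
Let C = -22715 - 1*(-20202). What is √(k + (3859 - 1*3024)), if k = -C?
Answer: 6*√93 ≈ 57.862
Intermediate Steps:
C = -2513 (C = -22715 + 20202 = -2513)
k = 2513 (k = -1*(-2513) = 2513)
√(k + (3859 - 1*3024)) = √(2513 + (3859 - 1*3024)) = √(2513 + (3859 - 3024)) = √(2513 + 835) = √3348 = 6*√93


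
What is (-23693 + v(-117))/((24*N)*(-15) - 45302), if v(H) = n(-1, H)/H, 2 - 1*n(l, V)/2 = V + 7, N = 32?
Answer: 2772305/6648174 ≈ 0.41700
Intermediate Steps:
n(l, V) = -10 - 2*V (n(l, V) = 4 - 2*(V + 7) = 4 - 2*(7 + V) = 4 + (-14 - 2*V) = -10 - 2*V)
v(H) = (-10 - 2*H)/H
(-23693 + v(-117))/((24*N)*(-15) - 45302) = (-23693 + (-2 - 10/(-117)))/((24*32)*(-15) - 45302) = (-23693 + (-2 - 10*(-1/117)))/(768*(-15) - 45302) = (-23693 + (-2 + 10/117))/(-11520 - 45302) = (-23693 - 224/117)/(-56822) = -2772305/117*(-1/56822) = 2772305/6648174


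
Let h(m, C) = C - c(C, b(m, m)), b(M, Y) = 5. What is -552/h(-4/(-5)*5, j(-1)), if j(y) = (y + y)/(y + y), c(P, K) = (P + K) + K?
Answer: 276/5 ≈ 55.200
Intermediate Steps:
c(P, K) = P + 2*K (c(P, K) = (K + P) + K = P + 2*K)
j(y) = 1 (j(y) = (2*y)/((2*y)) = (2*y)*(1/(2*y)) = 1)
h(m, C) = -10 (h(m, C) = C - (C + 2*5) = C - (C + 10) = C - (10 + C) = C + (-10 - C) = -10)
-552/h(-4/(-5)*5, j(-1)) = -552/(-10) = -552*(-1/10) = 276/5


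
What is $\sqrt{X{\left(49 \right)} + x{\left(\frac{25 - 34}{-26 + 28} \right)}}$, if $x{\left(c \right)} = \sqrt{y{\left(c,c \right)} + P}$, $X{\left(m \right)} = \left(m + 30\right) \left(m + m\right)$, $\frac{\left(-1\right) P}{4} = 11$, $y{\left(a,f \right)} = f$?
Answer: $\frac{\sqrt{30968 + 2 i \sqrt{194}}}{2} \approx 87.989 + 0.039574 i$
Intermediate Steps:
$P = -44$ ($P = \left(-4\right) 11 = -44$)
$X{\left(m \right)} = 2 m \left(30 + m\right)$ ($X{\left(m \right)} = \left(30 + m\right) 2 m = 2 m \left(30 + m\right)$)
$x{\left(c \right)} = \sqrt{-44 + c}$ ($x{\left(c \right)} = \sqrt{c - 44} = \sqrt{-44 + c}$)
$\sqrt{X{\left(49 \right)} + x{\left(\frac{25 - 34}{-26 + 28} \right)}} = \sqrt{2 \cdot 49 \left(30 + 49\right) + \sqrt{-44 + \frac{25 - 34}{-26 + 28}}} = \sqrt{2 \cdot 49 \cdot 79 + \sqrt{-44 - \frac{9}{2}}} = \sqrt{7742 + \sqrt{-44 - \frac{9}{2}}} = \sqrt{7742 + \sqrt{- \frac{97}{2}}} = \sqrt{7742 + \frac{i \sqrt{194}}{2}}$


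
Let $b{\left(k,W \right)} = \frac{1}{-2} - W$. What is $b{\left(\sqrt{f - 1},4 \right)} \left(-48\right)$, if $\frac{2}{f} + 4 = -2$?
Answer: $216$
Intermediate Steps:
$f = - \frac{1}{3}$ ($f = \frac{2}{-4 - 2} = \frac{2}{-6} = 2 \left(- \frac{1}{6}\right) = - \frac{1}{3} \approx -0.33333$)
$b{\left(k,W \right)} = - \frac{1}{2} - W$
$b{\left(\sqrt{f - 1},4 \right)} \left(-48\right) = \left(- \frac{1}{2} - 4\right) \left(-48\right) = \left(- \frac{9}{2}\right) \left(-48\right) = 216$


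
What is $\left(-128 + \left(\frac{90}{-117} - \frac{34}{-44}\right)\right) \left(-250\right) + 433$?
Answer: $\frac{4637794}{143} \approx 32432.0$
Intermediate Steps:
$\left(-128 + \left(\frac{90}{-117} - \frac{34}{-44}\right)\right) \left(-250\right) + 433 = \left(-128 + \left(90 \left(- \frac{1}{117}\right) - - \frac{17}{22}\right)\right) \left(-250\right) + 433 = \left(-128 + \left(- \frac{10}{13} + \frac{17}{22}\right)\right) \left(-250\right) + 433 = \left(-128 + \frac{1}{286}\right) \left(-250\right) + 433 = \left(- \frac{36607}{286}\right) \left(-250\right) + 433 = \frac{4575875}{143} + 433 = \frac{4637794}{143}$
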